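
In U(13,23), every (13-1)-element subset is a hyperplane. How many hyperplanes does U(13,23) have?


Hyperplanes of U(13,23) are flats of rank 12.
In a uniform matroid, these are exactly the (12)-element subsets.
Count = (23 choose 12) = 1352078.

1352078


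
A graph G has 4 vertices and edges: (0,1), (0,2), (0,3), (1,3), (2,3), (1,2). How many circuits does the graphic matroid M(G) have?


A circuit in a graphic matroid = edge set of a simple cycle.
G has 4 vertices and 6 edges.
Enumerating all minimal edge subsets forming cycles...
Total circuits found: 7.

7


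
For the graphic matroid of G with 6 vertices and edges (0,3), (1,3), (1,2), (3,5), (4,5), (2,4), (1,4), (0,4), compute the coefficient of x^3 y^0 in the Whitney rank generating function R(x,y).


R(x,y) = sum over A in 2^E of x^(r(E)-r(A)) * y^(|A|-r(A)).
G has 6 vertices, 8 edges. r(E) = 5.
Enumerate all 2^8 = 256 subsets.
Count subsets with r(E)-r(A)=3 and |A|-r(A)=0: 28.

28


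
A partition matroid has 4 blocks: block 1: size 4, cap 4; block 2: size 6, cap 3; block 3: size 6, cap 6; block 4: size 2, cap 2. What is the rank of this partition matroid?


Rank of a partition matroid = sum of min(|Si|, ci) for each block.
= min(4,4) + min(6,3) + min(6,6) + min(2,2)
= 4 + 3 + 6 + 2
= 15.

15


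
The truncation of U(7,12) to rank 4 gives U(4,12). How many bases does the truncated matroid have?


Truncating U(7,12) to rank 4 gives U(4,12).
Bases of U(4,12) are all 4-element subsets of 12 elements.
Number of bases = C(12,4) = (12 * 11 * 10 * 9) / (1 * 2 * 3 * 4) = 495.

495


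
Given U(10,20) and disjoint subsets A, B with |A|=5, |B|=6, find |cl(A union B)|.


|A union B| = 5 + 6 = 11 (disjoint).
In U(10,20), cl(S) = S if |S| < 10, else cl(S) = E.
Since 11 >= 10, cl(A union B) = E.
|cl(A union B)| = 20.

20


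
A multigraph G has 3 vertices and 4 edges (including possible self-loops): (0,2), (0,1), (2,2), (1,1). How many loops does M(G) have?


In a graphic matroid, a loop is a self-loop edge (u,u) with rank 0.
Examining all 4 edges for self-loops...
Self-loops found: (2,2), (1,1)
Number of loops = 2.

2


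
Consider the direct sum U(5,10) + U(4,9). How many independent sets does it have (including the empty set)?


For a direct sum, |I(M1+M2)| = |I(M1)| * |I(M2)|.
|I(U(5,10))| = sum C(10,k) for k=0..5 = 638.
|I(U(4,9))| = sum C(9,k) for k=0..4 = 256.
Total = 638 * 256 = 163328.

163328


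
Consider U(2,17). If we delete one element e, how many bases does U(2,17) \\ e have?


Deleting e from U(2,17) gives U(2,16) since n > r.
Bases of U(2,16) = C(16,2) = (16 * 15) / (1 * 2) = 120.

120


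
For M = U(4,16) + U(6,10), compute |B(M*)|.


(M1+M2)* = M1* + M2*.
M1* = U(12,16), bases: C(16,12) = 1820.
M2* = U(4,10), bases: C(10,4) = 210.
|B(M*)| = 1820 * 210 = 382200.

382200


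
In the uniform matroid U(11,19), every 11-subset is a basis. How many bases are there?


Bases of U(11,19) are all 11-element subsets of the 19-element ground set.
Number of bases = C(19,11).
(19 choose 11) = 75582.

75582


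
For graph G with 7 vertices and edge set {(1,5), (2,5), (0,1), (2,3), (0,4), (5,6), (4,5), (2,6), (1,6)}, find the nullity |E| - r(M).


Cycle rank (nullity) = |E| - r(M) = |E| - (|V| - c).
|E| = 9, |V| = 7, c = 1.
Nullity = 9 - (7 - 1) = 9 - 6 = 3.

3


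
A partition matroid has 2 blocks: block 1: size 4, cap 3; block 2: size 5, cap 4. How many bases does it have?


A basis picks exactly ci elements from block i.
Number of bases = product of C(|Si|, ci).
= C(4,3) * C(5,4)
= 4 * 5
= 20.

20


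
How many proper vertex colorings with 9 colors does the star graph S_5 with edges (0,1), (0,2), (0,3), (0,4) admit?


P(tree, k) = k * (k-1)^(4) for any tree on 5 vertices.
P(9) = 9 * 8^4 = 9 * 4096 = 36864.

36864


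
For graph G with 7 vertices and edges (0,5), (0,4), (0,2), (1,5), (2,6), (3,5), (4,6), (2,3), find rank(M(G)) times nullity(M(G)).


r(M) = |V| - c = 7 - 1 = 6.
nullity = |E| - r(M) = 8 - 6 = 2.
Product = 6 * 2 = 12.

12


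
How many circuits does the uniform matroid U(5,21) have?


In U(5,21), circuits are the (6)-element subsets.
Any set of 6 elements is dependent, and removing any one element gives
an independent set of size 5, so it is a minimal dependent set.
Number of circuits = C(21,6) = 54264.

54264


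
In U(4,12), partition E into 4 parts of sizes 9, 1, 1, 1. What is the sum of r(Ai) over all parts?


r(Ai) = min(|Ai|, 4) for each part.
Sum = min(9,4) + min(1,4) + min(1,4) + min(1,4)
    = 4 + 1 + 1 + 1
    = 7.

7


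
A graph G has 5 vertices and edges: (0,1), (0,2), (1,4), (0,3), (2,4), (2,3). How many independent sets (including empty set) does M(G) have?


An independent set in a graphic matroid is an acyclic edge subset.
G has 5 vertices and 6 edges.
Enumerate all 2^6 = 64 subsets, checking for acyclicity.
Total independent sets = 52.

52


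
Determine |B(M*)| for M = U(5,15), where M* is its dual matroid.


The dual of U(r,n) is U(n-r, n) = U(10,15).
Bases of U(10,15) are all (10)-element subsets.
|B(M*)| = C(15,10) = 3003.

3003


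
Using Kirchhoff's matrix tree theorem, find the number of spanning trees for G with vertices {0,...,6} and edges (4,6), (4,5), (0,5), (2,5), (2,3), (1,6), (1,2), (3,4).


By Kirchhoff's matrix tree theorem, the number of spanning trees equals
the determinant of any cofactor of the Laplacian matrix L.
G has 7 vertices and 8 edges.
Computing the (6 x 6) cofactor determinant gives 16.

16


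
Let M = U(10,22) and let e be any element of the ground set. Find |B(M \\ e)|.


Deleting e from U(10,22) gives U(10,21) since n > r.
Bases of U(10,21) = C(21,10) = 21! / (10! * 11!) = 352716.

352716


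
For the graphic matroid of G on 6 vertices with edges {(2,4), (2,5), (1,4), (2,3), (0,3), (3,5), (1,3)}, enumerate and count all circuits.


A circuit in a graphic matroid = edge set of a simple cycle.
G has 6 vertices and 7 edges.
Enumerating all minimal edge subsets forming cycles...
Total circuits found: 3.

3


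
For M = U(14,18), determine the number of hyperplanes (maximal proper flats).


Hyperplanes of U(14,18) are flats of rank 13.
In a uniform matroid, these are exactly the (13)-element subsets.
Count = (18 choose 13) = 8568.

8568


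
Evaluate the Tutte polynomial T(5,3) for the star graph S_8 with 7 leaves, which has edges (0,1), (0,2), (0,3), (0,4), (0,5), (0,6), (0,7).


A star on 8 vertices is a tree with 7 edges.
T(x,y) = x^(7) for any tree.
T(5,3) = 5^7 = 78125.

78125


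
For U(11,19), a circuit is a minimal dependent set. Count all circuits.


In U(11,19), circuits are the (12)-element subsets.
Any set of 12 elements is dependent, and removing any one element gives
an independent set of size 11, so it is a minimal dependent set.
Number of circuits = (19 choose 12) = 50388.

50388


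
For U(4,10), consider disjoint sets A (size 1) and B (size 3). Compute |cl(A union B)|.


|A union B| = 1 + 3 = 4 (disjoint).
In U(4,10), cl(S) = S if |S| < 4, else cl(S) = E.
Since 4 >= 4, cl(A union B) = E.
|cl(A union B)| = 10.

10


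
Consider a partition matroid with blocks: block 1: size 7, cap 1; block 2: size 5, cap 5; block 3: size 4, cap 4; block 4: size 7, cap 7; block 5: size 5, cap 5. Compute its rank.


Rank of a partition matroid = sum of min(|Si|, ci) for each block.
= min(7,1) + min(5,5) + min(4,4) + min(7,7) + min(5,5)
= 1 + 5 + 4 + 7 + 5
= 22.

22


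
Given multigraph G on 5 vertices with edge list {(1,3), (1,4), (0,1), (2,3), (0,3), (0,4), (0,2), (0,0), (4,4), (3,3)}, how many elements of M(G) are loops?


In a graphic matroid, a loop is a self-loop edge (u,u) with rank 0.
Examining all 10 edges for self-loops...
Self-loops found: (0,0), (4,4), (3,3)
Number of loops = 3.

3


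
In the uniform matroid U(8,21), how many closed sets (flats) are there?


Flats of U(8,21): every subset of size < 8 is a flat, plus E itself.
Count = (21 choose 0) + (21 choose 1) + (21 choose 2) + (21 choose 3) + (21 choose 4) + (21 choose 5) + (21 choose 6) + (21 choose 7) + 1
     = 1 + 21 + 210 + 1330 + 5985 + 20349 + 54264 + 116280 + 1
     = 198441.

198441


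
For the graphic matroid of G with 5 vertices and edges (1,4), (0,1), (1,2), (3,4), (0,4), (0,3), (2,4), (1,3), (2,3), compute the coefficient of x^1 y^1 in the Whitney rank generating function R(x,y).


R(x,y) = sum over A in 2^E of x^(r(E)-r(A)) * y^(|A|-r(A)).
G has 5 vertices, 9 edges. r(E) = 4.
Enumerate all 2^9 = 512 subsets.
Count subsets with r(E)-r(A)=1 and |A|-r(A)=1: 51.

51


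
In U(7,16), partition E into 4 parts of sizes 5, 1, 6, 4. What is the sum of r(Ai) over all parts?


r(Ai) = min(|Ai|, 7) for each part.
Sum = min(5,7) + min(1,7) + min(6,7) + min(4,7)
    = 5 + 1 + 6 + 4
    = 16.

16


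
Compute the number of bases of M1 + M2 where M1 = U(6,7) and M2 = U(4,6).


Bases of a direct sum M1 + M2: |B| = |B(M1)| * |B(M2)|.
|B(U(6,7))| = C(7,6) = 7.
|B(U(4,6))| = C(6,4) = 15.
Total bases = 7 * 15 = 105.

105


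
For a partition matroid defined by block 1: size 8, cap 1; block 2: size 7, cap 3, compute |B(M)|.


A basis picks exactly ci elements from block i.
Number of bases = product of C(|Si|, ci).
= C(8,1) * C(7,3)
= 8 * 35
= 280.

280


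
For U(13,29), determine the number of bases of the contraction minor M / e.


Contracting e from U(13,29) gives U(12,28).
Bases of U(12,28) = C(28,12) = 28! / (12! * 16!) = 30421755.

30421755


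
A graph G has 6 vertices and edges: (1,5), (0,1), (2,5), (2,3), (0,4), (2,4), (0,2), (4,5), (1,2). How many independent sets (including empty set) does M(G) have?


An independent set in a graphic matroid is an acyclic edge subset.
G has 6 vertices and 9 edges.
Enumerate all 2^9 = 512 subsets, checking for acyclicity.
Total independent sets = 268.

268


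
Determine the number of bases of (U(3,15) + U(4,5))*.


(M1+M2)* = M1* + M2*.
M1* = U(12,15), bases: C(15,12) = 455.
M2* = U(1,5), bases: C(5,1) = 5.
|B(M*)| = 455 * 5 = 2275.

2275


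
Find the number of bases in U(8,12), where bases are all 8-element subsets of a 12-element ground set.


Bases of U(8,12) are all 8-element subsets of the 12-element ground set.
Number of bases = C(12,8).
C(12,8) = 495.

495


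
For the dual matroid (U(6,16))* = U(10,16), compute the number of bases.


The dual of U(r,n) is U(n-r, n) = U(10,16).
Bases of U(10,16) are all (10)-element subsets.
|B(M*)| = C(16,10) = 16! / (10! * 6!) = 8008.

8008


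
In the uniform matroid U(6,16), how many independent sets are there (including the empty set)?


Independent sets of U(6,16) are all subsets of size <= 6.
Count = C(16,0) + C(16,1) + C(16,2) + C(16,3) + C(16,4) + C(16,5) + C(16,6)
     = 1 + 16 + 120 + 560 + 1820 + 4368 + 8008
     = 14893.

14893


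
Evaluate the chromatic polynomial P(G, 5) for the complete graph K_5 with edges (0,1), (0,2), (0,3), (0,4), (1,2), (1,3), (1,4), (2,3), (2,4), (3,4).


P(K_5, k) = k(k-1)(k-2)...(k-4).
P(5) = (5) * (4) * (3) * (2) * (1) = 120.

120


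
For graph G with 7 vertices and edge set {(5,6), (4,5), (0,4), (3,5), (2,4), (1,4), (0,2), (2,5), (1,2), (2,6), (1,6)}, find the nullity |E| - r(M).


Cycle rank (nullity) = |E| - r(M) = |E| - (|V| - c).
|E| = 11, |V| = 7, c = 1.
Nullity = 11 - (7 - 1) = 11 - 6 = 5.

5


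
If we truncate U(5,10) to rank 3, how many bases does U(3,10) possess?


Truncating U(5,10) to rank 3 gives U(3,10).
Bases of U(3,10) are all 3-element subsets of 10 elements.
Number of bases = C(10,3) = (10 * 9 * 8) / (1 * 2 * 3) = 120.

120


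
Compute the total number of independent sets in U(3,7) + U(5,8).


For a direct sum, |I(M1+M2)| = |I(M1)| * |I(M2)|.
|I(U(3,7))| = sum C(7,k) for k=0..3 = 64.
|I(U(5,8))| = sum C(8,k) for k=0..5 = 219.
Total = 64 * 219 = 14016.

14016


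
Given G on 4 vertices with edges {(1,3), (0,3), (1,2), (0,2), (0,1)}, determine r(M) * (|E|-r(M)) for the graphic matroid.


r(M) = |V| - c = 4 - 1 = 3.
nullity = |E| - r(M) = 5 - 3 = 2.
Product = 3 * 2 = 6.

6


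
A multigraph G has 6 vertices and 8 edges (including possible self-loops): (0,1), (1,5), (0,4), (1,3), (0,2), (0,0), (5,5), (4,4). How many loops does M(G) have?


In a graphic matroid, a loop is a self-loop edge (u,u) with rank 0.
Examining all 8 edges for self-loops...
Self-loops found: (0,0), (5,5), (4,4)
Number of loops = 3.

3


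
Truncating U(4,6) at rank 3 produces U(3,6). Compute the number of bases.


Truncating U(4,6) to rank 3 gives U(3,6).
Bases of U(3,6) are all 3-element subsets of 6 elements.
Number of bases = C(6,3) = 6! / (3! * 3!) = 20.

20


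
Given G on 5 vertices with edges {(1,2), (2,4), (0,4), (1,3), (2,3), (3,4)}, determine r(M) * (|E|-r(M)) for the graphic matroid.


r(M) = |V| - c = 5 - 1 = 4.
nullity = |E| - r(M) = 6 - 4 = 2.
Product = 4 * 2 = 8.

8


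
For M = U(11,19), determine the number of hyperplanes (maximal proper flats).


Hyperplanes of U(11,19) are flats of rank 10.
In a uniform matroid, these are exactly the (10)-element subsets.
Count = (19 choose 10) = 92378.

92378


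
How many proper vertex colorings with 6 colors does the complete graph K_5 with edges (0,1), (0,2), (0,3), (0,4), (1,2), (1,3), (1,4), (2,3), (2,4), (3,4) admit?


P(K_5, k) = k(k-1)(k-2)...(k-4).
P(6) = (6) * (5) * (4) * (3) * (2) = 720.

720


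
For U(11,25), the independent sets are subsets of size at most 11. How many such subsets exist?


Independent sets of U(11,25) are all subsets of size <= 11.
Count = C(25,0) + C(25,1) + C(25,2) + C(25,3) + C(25,4) + C(25,5) + C(25,6) + C(25,7) + C(25,8) + C(25,9) + C(25,10) + C(25,11)
     = 1 + 25 + 300 + 2300 + 12650 + 53130 + 177100 + 480700 + 1081575 + 2042975 + 3268760 + 4457400
     = 11576916.

11576916


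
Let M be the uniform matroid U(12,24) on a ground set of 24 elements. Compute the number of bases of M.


Bases of U(12,24) are all 12-element subsets of the 24-element ground set.
Number of bases = C(24,12).
C(24,12) = 2704156.

2704156


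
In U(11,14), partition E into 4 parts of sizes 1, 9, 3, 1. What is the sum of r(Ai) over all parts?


r(Ai) = min(|Ai|, 11) for each part.
Sum = min(1,11) + min(9,11) + min(3,11) + min(1,11)
    = 1 + 9 + 3 + 1
    = 14.

14


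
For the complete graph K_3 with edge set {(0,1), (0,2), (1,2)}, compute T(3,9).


T(K_3; x,y) = x^2 + x + y.
T(3,9) = 9 + 3 + 9 = 21.

21


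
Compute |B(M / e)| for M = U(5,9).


Contracting e from U(5,9) gives U(4,8).
Bases of U(4,8) = C(8,4) = (8 * 7 * 6 * 5) / (1 * 2 * 3 * 4) = 70.

70


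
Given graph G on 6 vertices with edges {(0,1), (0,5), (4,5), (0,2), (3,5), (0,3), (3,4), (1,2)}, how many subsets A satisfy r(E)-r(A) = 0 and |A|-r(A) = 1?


R(x,y) = sum over A in 2^E of x^(r(E)-r(A)) * y^(|A|-r(A)).
G has 6 vertices, 8 edges. r(E) = 5.
Enumerate all 2^8 = 256 subsets.
Count subsets with r(E)-r(A)=0 and |A|-r(A)=1: 23.

23


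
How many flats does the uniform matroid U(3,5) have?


Flats of U(3,5): every subset of size < 3 is a flat, plus E itself.
Count = C(5,0) + C(5,1) + C(5,2) + 1
     = 1 + 5 + 10 + 1
     = 17.

17


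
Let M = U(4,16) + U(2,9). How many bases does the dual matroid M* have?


(M1+M2)* = M1* + M2*.
M1* = U(12,16), bases: C(16,12) = 1820.
M2* = U(7,9), bases: C(9,7) = 36.
|B(M*)| = 1820 * 36 = 65520.

65520


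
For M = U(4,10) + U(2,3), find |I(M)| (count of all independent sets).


For a direct sum, |I(M1+M2)| = |I(M1)| * |I(M2)|.
|I(U(4,10))| = sum C(10,k) for k=0..4 = 386.
|I(U(2,3))| = sum C(3,k) for k=0..2 = 7.
Total = 386 * 7 = 2702.

2702


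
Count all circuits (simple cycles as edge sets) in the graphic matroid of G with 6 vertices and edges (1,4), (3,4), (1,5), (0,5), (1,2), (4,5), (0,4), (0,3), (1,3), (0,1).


A circuit in a graphic matroid = edge set of a simple cycle.
G has 6 vertices and 10 edges.
Enumerating all minimal edge subsets forming cycles...
Total circuits found: 22.

22


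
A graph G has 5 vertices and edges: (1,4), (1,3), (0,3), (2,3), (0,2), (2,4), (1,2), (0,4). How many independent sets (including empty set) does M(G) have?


An independent set in a graphic matroid is an acyclic edge subset.
G has 5 vertices and 8 edges.
Enumerate all 2^8 = 256 subsets, checking for acyclicity.
Total independent sets = 134.

134


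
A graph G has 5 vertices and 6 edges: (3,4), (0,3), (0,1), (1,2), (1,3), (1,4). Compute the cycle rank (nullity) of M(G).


Cycle rank (nullity) = |E| - r(M) = |E| - (|V| - c).
|E| = 6, |V| = 5, c = 1.
Nullity = 6 - (5 - 1) = 6 - 4 = 2.

2


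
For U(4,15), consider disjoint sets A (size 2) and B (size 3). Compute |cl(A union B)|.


|A union B| = 2 + 3 = 5 (disjoint).
In U(4,15), cl(S) = S if |S| < 4, else cl(S) = E.
Since 5 >= 4, cl(A union B) = E.
|cl(A union B)| = 15.

15


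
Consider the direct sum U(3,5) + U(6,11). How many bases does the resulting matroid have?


Bases of a direct sum M1 + M2: |B| = |B(M1)| * |B(M2)|.
|B(U(3,5))| = C(5,3) = 10.
|B(U(6,11))| = C(11,6) = 462.
Total bases = 10 * 462 = 4620.

4620


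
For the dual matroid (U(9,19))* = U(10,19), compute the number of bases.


The dual of U(r,n) is U(n-r, n) = U(10,19).
Bases of U(10,19) are all (10)-element subsets.
|B(M*)| = C(19,10) = 92378.

92378


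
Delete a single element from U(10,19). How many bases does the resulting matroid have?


Deleting e from U(10,19) gives U(10,18) since n > r.
Bases of U(10,18) = C(18,10) = 43758.

43758


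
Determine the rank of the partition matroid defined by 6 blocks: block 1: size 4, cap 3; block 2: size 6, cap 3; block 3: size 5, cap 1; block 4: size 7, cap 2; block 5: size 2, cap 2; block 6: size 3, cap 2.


Rank of a partition matroid = sum of min(|Si|, ci) for each block.
= min(4,3) + min(6,3) + min(5,1) + min(7,2) + min(2,2) + min(3,2)
= 3 + 3 + 1 + 2 + 2 + 2
= 13.

13


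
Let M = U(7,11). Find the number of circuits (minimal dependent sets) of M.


In U(7,11), circuits are the (8)-element subsets.
Any set of 8 elements is dependent, and removing any one element gives
an independent set of size 7, so it is a minimal dependent set.
Number of circuits = C(11,8) = 165.

165


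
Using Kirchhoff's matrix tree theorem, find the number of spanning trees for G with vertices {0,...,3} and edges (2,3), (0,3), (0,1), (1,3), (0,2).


By Kirchhoff's matrix tree theorem, the number of spanning trees equals
the determinant of any cofactor of the Laplacian matrix L.
G has 4 vertices and 5 edges.
Computing the (3 x 3) cofactor determinant gives 8.

8


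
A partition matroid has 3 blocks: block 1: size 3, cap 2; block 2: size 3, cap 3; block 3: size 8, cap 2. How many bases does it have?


A basis picks exactly ci elements from block i.
Number of bases = product of C(|Si|, ci).
= C(3,2) * C(3,3) * C(8,2)
= 3 * 1 * 28
= 84.

84


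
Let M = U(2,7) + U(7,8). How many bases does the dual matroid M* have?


(M1+M2)* = M1* + M2*.
M1* = U(5,7), bases: C(7,5) = 21.
M2* = U(1,8), bases: C(8,1) = 8.
|B(M*)| = 21 * 8 = 168.

168


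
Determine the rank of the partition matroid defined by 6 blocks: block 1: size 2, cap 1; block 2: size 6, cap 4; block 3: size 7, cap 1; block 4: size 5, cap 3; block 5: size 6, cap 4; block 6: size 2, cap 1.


Rank of a partition matroid = sum of min(|Si|, ci) for each block.
= min(2,1) + min(6,4) + min(7,1) + min(5,3) + min(6,4) + min(2,1)
= 1 + 4 + 1 + 3 + 4 + 1
= 14.

14


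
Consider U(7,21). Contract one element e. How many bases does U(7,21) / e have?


Contracting e from U(7,21) gives U(6,20).
Bases of U(6,20) = C(20,6) = 20! / (6! * 14!) = 38760.

38760


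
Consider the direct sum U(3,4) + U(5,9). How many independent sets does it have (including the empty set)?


For a direct sum, |I(M1+M2)| = |I(M1)| * |I(M2)|.
|I(U(3,4))| = sum C(4,k) for k=0..3 = 15.
|I(U(5,9))| = sum C(9,k) for k=0..5 = 382.
Total = 15 * 382 = 5730.

5730


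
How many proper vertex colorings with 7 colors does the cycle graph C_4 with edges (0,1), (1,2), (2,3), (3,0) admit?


P(C_4, k) = (k-1)^4 + (-1)^4*(k-1).
P(7) = (6)^4 + 6
= 1296 + 6 = 1302.

1302


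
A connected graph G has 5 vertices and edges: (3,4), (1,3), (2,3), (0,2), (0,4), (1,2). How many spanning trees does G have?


By Kirchhoff's matrix tree theorem, the number of spanning trees equals
the determinant of any cofactor of the Laplacian matrix L.
G has 5 vertices and 6 edges.
Computing the (4 x 4) cofactor determinant gives 11.

11


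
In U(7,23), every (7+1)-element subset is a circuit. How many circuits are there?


In U(7,23), circuits are the (8)-element subsets.
Any set of 8 elements is dependent, and removing any one element gives
an independent set of size 7, so it is a minimal dependent set.
Number of circuits = (23 choose 8) = 490314.

490314


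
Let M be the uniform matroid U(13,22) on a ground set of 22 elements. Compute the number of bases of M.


Bases of U(13,22) are all 13-element subsets of the 22-element ground set.
Number of bases = C(22,13).
C(22,13) = 22! / (13! * 9!) = 497420.

497420


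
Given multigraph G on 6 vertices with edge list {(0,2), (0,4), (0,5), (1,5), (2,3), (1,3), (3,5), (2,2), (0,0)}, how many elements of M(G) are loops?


In a graphic matroid, a loop is a self-loop edge (u,u) with rank 0.
Examining all 9 edges for self-loops...
Self-loops found: (2,2), (0,0)
Number of loops = 2.

2


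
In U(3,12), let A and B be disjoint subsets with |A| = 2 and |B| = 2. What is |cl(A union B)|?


|A union B| = 2 + 2 = 4 (disjoint).
In U(3,12), cl(S) = S if |S| < 3, else cl(S) = E.
Since 4 >= 3, cl(A union B) = E.
|cl(A union B)| = 12.

12


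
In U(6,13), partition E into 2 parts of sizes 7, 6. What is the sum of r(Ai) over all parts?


r(Ai) = min(|Ai|, 6) for each part.
Sum = min(7,6) + min(6,6)
    = 6 + 6
    = 12.

12


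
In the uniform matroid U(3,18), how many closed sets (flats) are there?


Flats of U(3,18): every subset of size < 3 is a flat, plus E itself.
Count = (18 choose 0) + (18 choose 1) + (18 choose 2) + 1
     = 1 + 18 + 153 + 1
     = 173.

173


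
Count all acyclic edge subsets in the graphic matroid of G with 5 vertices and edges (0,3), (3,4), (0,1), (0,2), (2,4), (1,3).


An independent set in a graphic matroid is an acyclic edge subset.
G has 5 vertices and 6 edges.
Enumerate all 2^6 = 64 subsets, checking for acyclicity.
Total independent sets = 52.

52


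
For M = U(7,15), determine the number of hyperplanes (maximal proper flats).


Hyperplanes of U(7,15) are flats of rank 6.
In a uniform matroid, these are exactly the (6)-element subsets.
Count = (15 choose 6) = 5005.

5005


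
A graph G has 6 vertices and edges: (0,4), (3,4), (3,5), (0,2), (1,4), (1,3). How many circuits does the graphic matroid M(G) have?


A circuit in a graphic matroid = edge set of a simple cycle.
G has 6 vertices and 6 edges.
Enumerating all minimal edge subsets forming cycles...
Total circuits found: 1.

1


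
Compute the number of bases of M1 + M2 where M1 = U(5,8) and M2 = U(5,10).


Bases of a direct sum M1 + M2: |B| = |B(M1)| * |B(M2)|.
|B(U(5,8))| = C(8,5) = 56.
|B(U(5,10))| = C(10,5) = 252.
Total bases = 56 * 252 = 14112.

14112


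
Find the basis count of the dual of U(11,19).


The dual of U(r,n) is U(n-r, n) = U(8,19).
Bases of U(8,19) are all (8)-element subsets.
|B(M*)| = C(19,8) = 19! / (8! * 11!) = 75582.

75582


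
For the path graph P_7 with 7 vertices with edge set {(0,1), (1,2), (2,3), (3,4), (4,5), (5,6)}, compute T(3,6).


A path on 7 vertices is a tree with 6 edges.
T(x,y) = x^(6) for any tree.
T(3,6) = 3^6 = 729.

729


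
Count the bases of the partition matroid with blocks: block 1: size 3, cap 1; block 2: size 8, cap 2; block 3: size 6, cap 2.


A basis picks exactly ci elements from block i.
Number of bases = product of C(|Si|, ci).
= C(3,1) * C(8,2) * C(6,2)
= 3 * 28 * 15
= 1260.

1260


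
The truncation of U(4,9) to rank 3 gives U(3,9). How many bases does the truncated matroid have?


Truncating U(4,9) to rank 3 gives U(3,9).
Bases of U(3,9) are all 3-element subsets of 9 elements.
Number of bases = C(9,3) = 9! / (3! * 6!) = 84.

84


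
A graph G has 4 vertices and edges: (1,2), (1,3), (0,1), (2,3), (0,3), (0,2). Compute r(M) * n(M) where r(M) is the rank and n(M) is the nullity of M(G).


r(M) = |V| - c = 4 - 1 = 3.
nullity = |E| - r(M) = 6 - 3 = 3.
Product = 3 * 3 = 9.

9


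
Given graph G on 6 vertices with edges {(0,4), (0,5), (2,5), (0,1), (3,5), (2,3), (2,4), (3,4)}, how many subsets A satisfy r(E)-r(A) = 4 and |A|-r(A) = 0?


R(x,y) = sum over A in 2^E of x^(r(E)-r(A)) * y^(|A|-r(A)).
G has 6 vertices, 8 edges. r(E) = 5.
Enumerate all 2^8 = 256 subsets.
Count subsets with r(E)-r(A)=4 and |A|-r(A)=0: 8.

8


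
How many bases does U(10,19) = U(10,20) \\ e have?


Deleting e from U(10,20) gives U(10,19) since n > r.
Bases of U(10,19) = (19 choose 10) = 92378.

92378


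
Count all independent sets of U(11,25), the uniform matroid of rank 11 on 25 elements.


Independent sets of U(11,25) are all subsets of size <= 11.
Count = C(25,0) + C(25,1) + C(25,2) + C(25,3) + C(25,4) + C(25,5) + C(25,6) + C(25,7) + C(25,8) + C(25,9) + C(25,10) + C(25,11)
     = 1 + 25 + 300 + 2300 + 12650 + 53130 + 177100 + 480700 + 1081575 + 2042975 + 3268760 + 4457400
     = 11576916.

11576916


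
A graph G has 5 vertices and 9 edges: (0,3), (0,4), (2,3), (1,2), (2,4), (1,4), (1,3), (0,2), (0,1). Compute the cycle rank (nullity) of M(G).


Cycle rank (nullity) = |E| - r(M) = |E| - (|V| - c).
|E| = 9, |V| = 5, c = 1.
Nullity = 9 - (5 - 1) = 9 - 4 = 5.

5


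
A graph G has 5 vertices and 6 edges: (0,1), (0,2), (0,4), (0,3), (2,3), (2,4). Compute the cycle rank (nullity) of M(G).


Cycle rank (nullity) = |E| - r(M) = |E| - (|V| - c).
|E| = 6, |V| = 5, c = 1.
Nullity = 6 - (5 - 1) = 6 - 4 = 2.

2


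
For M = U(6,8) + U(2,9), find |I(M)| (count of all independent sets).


For a direct sum, |I(M1+M2)| = |I(M1)| * |I(M2)|.
|I(U(6,8))| = sum C(8,k) for k=0..6 = 247.
|I(U(2,9))| = sum C(9,k) for k=0..2 = 46.
Total = 247 * 46 = 11362.

11362


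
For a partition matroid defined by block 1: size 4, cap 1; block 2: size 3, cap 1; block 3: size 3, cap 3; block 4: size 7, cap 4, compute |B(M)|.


A basis picks exactly ci elements from block i.
Number of bases = product of C(|Si|, ci).
= C(4,1) * C(3,1) * C(3,3) * C(7,4)
= 4 * 3 * 1 * 35
= 420.

420


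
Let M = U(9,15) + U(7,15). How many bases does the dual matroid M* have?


(M1+M2)* = M1* + M2*.
M1* = U(6,15), bases: C(15,6) = 5005.
M2* = U(8,15), bases: C(15,8) = 6435.
|B(M*)| = 5005 * 6435 = 32207175.

32207175


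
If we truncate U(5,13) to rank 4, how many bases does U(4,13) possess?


Truncating U(5,13) to rank 4 gives U(4,13).
Bases of U(4,13) are all 4-element subsets of 13 elements.
Number of bases = (13 choose 4) = 715.

715


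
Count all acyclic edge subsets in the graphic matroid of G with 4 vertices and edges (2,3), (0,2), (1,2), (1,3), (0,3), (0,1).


An independent set in a graphic matroid is an acyclic edge subset.
G has 4 vertices and 6 edges.
Enumerate all 2^6 = 64 subsets, checking for acyclicity.
Total independent sets = 38.

38


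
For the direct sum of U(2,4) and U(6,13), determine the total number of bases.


Bases of a direct sum M1 + M2: |B| = |B(M1)| * |B(M2)|.
|B(U(2,4))| = C(4,2) = 6.
|B(U(6,13))| = C(13,6) = 1716.
Total bases = 6 * 1716 = 10296.

10296


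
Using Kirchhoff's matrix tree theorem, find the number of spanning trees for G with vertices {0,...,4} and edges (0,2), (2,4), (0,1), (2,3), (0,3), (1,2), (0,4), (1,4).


By Kirchhoff's matrix tree theorem, the number of spanning trees equals
the determinant of any cofactor of the Laplacian matrix L.
G has 5 vertices and 8 edges.
Computing the (4 x 4) cofactor determinant gives 40.

40


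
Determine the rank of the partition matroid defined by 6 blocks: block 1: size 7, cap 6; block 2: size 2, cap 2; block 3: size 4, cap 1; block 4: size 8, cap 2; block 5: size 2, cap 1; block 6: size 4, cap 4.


Rank of a partition matroid = sum of min(|Si|, ci) for each block.
= min(7,6) + min(2,2) + min(4,1) + min(8,2) + min(2,1) + min(4,4)
= 6 + 2 + 1 + 2 + 1 + 4
= 16.

16


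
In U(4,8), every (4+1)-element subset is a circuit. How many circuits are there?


In U(4,8), circuits are the (5)-element subsets.
Any set of 5 elements is dependent, and removing any one element gives
an independent set of size 4, so it is a minimal dependent set.
Number of circuits = C(8,5) = 8! / (5! * 3!) = 56.

56


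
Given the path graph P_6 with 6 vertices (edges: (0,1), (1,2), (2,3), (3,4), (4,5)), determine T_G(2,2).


A path on 6 vertices is a tree with 5 edges.
T(x,y) = x^(5) for any tree.
T(2,2) = 2^5 = 32.

32


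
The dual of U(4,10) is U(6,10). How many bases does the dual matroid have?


The dual of U(r,n) is U(n-r, n) = U(6,10).
Bases of U(6,10) are all (6)-element subsets.
|B(M*)| = C(10,6) = 210.

210


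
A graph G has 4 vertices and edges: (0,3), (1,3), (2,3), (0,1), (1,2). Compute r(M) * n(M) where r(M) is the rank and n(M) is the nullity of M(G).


r(M) = |V| - c = 4 - 1 = 3.
nullity = |E| - r(M) = 5 - 3 = 2.
Product = 3 * 2 = 6.

6


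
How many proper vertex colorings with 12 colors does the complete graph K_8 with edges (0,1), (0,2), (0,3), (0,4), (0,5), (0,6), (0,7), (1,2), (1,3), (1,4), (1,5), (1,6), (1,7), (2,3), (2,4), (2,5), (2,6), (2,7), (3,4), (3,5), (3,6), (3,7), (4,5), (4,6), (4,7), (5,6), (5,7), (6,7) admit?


P(K_8, k) = k(k-1)(k-2)...(k-7).
P(12) = (12) * (11) * (10) * (9) * (8) * (7) * (6) * (5) = 19958400.

19958400


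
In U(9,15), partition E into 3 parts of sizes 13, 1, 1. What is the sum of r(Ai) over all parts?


r(Ai) = min(|Ai|, 9) for each part.
Sum = min(13,9) + min(1,9) + min(1,9)
    = 9 + 1 + 1
    = 11.

11


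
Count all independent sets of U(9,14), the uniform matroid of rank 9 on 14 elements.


Independent sets of U(9,14) are all subsets of size <= 9.
Count = (14 choose 0) + (14 choose 1) + (14 choose 2) + (14 choose 3) + (14 choose 4) + (14 choose 5) + (14 choose 6) + (14 choose 7) + (14 choose 8) + (14 choose 9)
     = 1 + 14 + 91 + 364 + 1001 + 2002 + 3003 + 3432 + 3003 + 2002
     = 14913.

14913


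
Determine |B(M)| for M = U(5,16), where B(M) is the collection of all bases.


Bases of U(5,16) are all 5-element subsets of the 16-element ground set.
Number of bases = C(16,5).
C(16,5) = 16! / (5! * 11!) = 4368.

4368


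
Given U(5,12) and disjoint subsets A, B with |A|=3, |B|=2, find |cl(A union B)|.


|A union B| = 3 + 2 = 5 (disjoint).
In U(5,12), cl(S) = S if |S| < 5, else cl(S) = E.
Since 5 >= 5, cl(A union B) = E.
|cl(A union B)| = 12.

12


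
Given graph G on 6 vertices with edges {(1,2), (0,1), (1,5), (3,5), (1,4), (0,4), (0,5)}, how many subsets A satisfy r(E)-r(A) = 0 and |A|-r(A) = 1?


R(x,y) = sum over A in 2^E of x^(r(E)-r(A)) * y^(|A|-r(A)).
G has 6 vertices, 7 edges. r(E) = 5.
Enumerate all 2^7 = 128 subsets.
Count subsets with r(E)-r(A)=0 and |A|-r(A)=1: 5.

5


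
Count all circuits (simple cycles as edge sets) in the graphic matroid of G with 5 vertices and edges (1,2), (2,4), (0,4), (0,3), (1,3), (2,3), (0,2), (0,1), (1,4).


A circuit in a graphic matroid = edge set of a simple cycle.
G has 5 vertices and 9 edges.
Enumerating all minimal edge subsets forming cycles...
Total circuits found: 22.

22


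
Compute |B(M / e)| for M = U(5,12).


Contracting e from U(5,12) gives U(4,11).
Bases of U(4,11) = (11 choose 4) = 330.

330


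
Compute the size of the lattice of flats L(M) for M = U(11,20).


Flats of U(11,20): every subset of size < 11 is a flat, plus E itself.
Count = C(20,0) + C(20,1) + C(20,2) + C(20,3) + C(20,4) + C(20,5) + C(20,6) + C(20,7) + C(20,8) + C(20,9) + C(20,10) + 1
     = 1 + 20 + 190 + 1140 + 4845 + 15504 + 38760 + 77520 + 125970 + 167960 + 184756 + 1
     = 616667.

616667


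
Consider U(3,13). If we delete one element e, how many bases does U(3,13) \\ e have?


Deleting e from U(3,13) gives U(3,12) since n > r.
Bases of U(3,12) = (12 choose 3) = 220.

220


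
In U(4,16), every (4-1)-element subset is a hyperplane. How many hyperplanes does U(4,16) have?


Hyperplanes of U(4,16) are flats of rank 3.
In a uniform matroid, these are exactly the (3)-element subsets.
Count = (16 choose 3) = 560.

560


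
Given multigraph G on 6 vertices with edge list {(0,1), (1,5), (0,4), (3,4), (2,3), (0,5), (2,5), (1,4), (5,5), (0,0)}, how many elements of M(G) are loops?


In a graphic matroid, a loop is a self-loop edge (u,u) with rank 0.
Examining all 10 edges for self-loops...
Self-loops found: (5,5), (0,0)
Number of loops = 2.

2


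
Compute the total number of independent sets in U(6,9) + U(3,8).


For a direct sum, |I(M1+M2)| = |I(M1)| * |I(M2)|.
|I(U(6,9))| = sum C(9,k) for k=0..6 = 466.
|I(U(3,8))| = sum C(8,k) for k=0..3 = 93.
Total = 466 * 93 = 43338.

43338


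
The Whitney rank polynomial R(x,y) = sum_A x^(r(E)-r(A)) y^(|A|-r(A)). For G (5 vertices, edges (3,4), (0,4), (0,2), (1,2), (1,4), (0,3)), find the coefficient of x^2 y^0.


R(x,y) = sum over A in 2^E of x^(r(E)-r(A)) * y^(|A|-r(A)).
G has 5 vertices, 6 edges. r(E) = 4.
Enumerate all 2^6 = 64 subsets.
Count subsets with r(E)-r(A)=2 and |A|-r(A)=0: 15.

15


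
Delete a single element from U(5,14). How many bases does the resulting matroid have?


Deleting e from U(5,14) gives U(5,13) since n > r.
Bases of U(5,13) = (13 choose 5) = 1287.

1287


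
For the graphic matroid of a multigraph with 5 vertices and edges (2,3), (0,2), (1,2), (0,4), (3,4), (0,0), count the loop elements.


In a graphic matroid, a loop is a self-loop edge (u,u) with rank 0.
Examining all 6 edges for self-loops...
Self-loops found: (0,0)
Number of loops = 1.

1


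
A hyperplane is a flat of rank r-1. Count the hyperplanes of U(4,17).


Hyperplanes of U(4,17) are flats of rank 3.
In a uniform matroid, these are exactly the (3)-element subsets.
Count = C(17,3) = 17! / (3! * 14!) = 680.

680


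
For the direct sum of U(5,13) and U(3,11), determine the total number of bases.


Bases of a direct sum M1 + M2: |B| = |B(M1)| * |B(M2)|.
|B(U(5,13))| = C(13,5) = 1287.
|B(U(3,11))| = C(11,3) = 165.
Total bases = 1287 * 165 = 212355.

212355


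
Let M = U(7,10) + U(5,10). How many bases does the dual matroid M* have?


(M1+M2)* = M1* + M2*.
M1* = U(3,10), bases: C(10,3) = 120.
M2* = U(5,10), bases: C(10,5) = 252.
|B(M*)| = 120 * 252 = 30240.

30240


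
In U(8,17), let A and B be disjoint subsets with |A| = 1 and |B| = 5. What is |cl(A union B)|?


|A union B| = 1 + 5 = 6 (disjoint).
In U(8,17), cl(S) = S if |S| < 8, else cl(S) = E.
Since 6 < 8, cl(A union B) = A union B.
|cl(A union B)| = 6.

6


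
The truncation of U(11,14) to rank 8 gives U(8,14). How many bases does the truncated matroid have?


Truncating U(11,14) to rank 8 gives U(8,14).
Bases of U(8,14) are all 8-element subsets of 14 elements.
Number of bases = (14 choose 8) = 3003.

3003


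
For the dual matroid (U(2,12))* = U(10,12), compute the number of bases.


The dual of U(r,n) is U(n-r, n) = U(10,12).
Bases of U(10,12) are all (10)-element subsets.
|B(M*)| = (12 choose 10) = 66.

66


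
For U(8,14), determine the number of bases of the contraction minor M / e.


Contracting e from U(8,14) gives U(7,13).
Bases of U(7,13) = C(13,7) = 13! / (7! * 6!) = 1716.

1716


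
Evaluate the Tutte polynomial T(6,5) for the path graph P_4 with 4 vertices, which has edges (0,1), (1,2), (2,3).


A path on 4 vertices is a tree with 3 edges.
T(x,y) = x^(3) for any tree.
T(6,5) = 6^3 = 216.

216


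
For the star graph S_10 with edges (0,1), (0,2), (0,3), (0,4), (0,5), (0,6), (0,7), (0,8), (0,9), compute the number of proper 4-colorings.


P(tree, k) = k * (k-1)^(9) for any tree on 10 vertices.
P(4) = 4 * 3^9 = 4 * 19683 = 78732.

78732


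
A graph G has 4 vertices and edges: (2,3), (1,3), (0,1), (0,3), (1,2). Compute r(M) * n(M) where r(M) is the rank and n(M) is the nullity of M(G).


r(M) = |V| - c = 4 - 1 = 3.
nullity = |E| - r(M) = 5 - 3 = 2.
Product = 3 * 2 = 6.

6


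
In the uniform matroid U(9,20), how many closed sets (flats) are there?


Flats of U(9,20): every subset of size < 9 is a flat, plus E itself.
Count = (20 choose 0) + (20 choose 1) + (20 choose 2) + (20 choose 3) + (20 choose 4) + (20 choose 5) + (20 choose 6) + (20 choose 7) + (20 choose 8) + 1
     = 1 + 20 + 190 + 1140 + 4845 + 15504 + 38760 + 77520 + 125970 + 1
     = 263951.

263951


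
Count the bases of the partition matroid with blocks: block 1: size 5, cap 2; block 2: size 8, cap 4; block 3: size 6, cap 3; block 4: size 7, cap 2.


A basis picks exactly ci elements from block i.
Number of bases = product of C(|Si|, ci).
= C(5,2) * C(8,4) * C(6,3) * C(7,2)
= 10 * 70 * 20 * 21
= 294000.

294000


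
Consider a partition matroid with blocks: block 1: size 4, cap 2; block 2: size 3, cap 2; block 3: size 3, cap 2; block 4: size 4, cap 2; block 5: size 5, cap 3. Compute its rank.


Rank of a partition matroid = sum of min(|Si|, ci) for each block.
= min(4,2) + min(3,2) + min(3,2) + min(4,2) + min(5,3)
= 2 + 2 + 2 + 2 + 3
= 11.

11


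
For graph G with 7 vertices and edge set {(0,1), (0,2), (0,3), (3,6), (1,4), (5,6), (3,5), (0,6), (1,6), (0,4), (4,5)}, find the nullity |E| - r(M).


Cycle rank (nullity) = |E| - r(M) = |E| - (|V| - c).
|E| = 11, |V| = 7, c = 1.
Nullity = 11 - (7 - 1) = 11 - 6 = 5.

5


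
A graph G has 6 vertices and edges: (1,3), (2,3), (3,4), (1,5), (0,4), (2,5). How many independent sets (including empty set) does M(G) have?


An independent set in a graphic matroid is an acyclic edge subset.
G has 6 vertices and 6 edges.
Enumerate all 2^6 = 64 subsets, checking for acyclicity.
Total independent sets = 60.

60


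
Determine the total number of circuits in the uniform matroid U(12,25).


In U(12,25), circuits are the (13)-element subsets.
Any set of 13 elements is dependent, and removing any one element gives
an independent set of size 12, so it is a minimal dependent set.
Number of circuits = (25 choose 13) = 5200300.

5200300


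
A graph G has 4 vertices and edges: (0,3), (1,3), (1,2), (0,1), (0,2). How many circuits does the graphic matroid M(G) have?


A circuit in a graphic matroid = edge set of a simple cycle.
G has 4 vertices and 5 edges.
Enumerating all minimal edge subsets forming cycles...
Total circuits found: 3.

3


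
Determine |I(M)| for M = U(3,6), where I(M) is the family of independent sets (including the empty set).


Independent sets of U(3,6) are all subsets of size <= 3.
Count = (6 choose 0) + (6 choose 1) + (6 choose 2) + (6 choose 3)
     = 1 + 6 + 15 + 20
     = 42.

42


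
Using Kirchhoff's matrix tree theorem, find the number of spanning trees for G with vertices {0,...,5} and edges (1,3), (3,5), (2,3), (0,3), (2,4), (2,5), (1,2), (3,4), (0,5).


By Kirchhoff's matrix tree theorem, the number of spanning trees equals
the determinant of any cofactor of the Laplacian matrix L.
G has 6 vertices and 9 edges.
Computing the (5 x 5) cofactor determinant gives 52.

52


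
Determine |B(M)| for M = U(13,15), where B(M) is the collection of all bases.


Bases of U(13,15) are all 13-element subsets of the 15-element ground set.
Number of bases = C(15,13).
C(15,13) = 105.

105


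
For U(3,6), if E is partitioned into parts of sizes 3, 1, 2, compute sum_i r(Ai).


r(Ai) = min(|Ai|, 3) for each part.
Sum = min(3,3) + min(1,3) + min(2,3)
    = 3 + 1 + 2
    = 6.

6


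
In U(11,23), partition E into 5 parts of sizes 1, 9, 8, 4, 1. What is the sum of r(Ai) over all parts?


r(Ai) = min(|Ai|, 11) for each part.
Sum = min(1,11) + min(9,11) + min(8,11) + min(4,11) + min(1,11)
    = 1 + 9 + 8 + 4 + 1
    = 23.

23
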